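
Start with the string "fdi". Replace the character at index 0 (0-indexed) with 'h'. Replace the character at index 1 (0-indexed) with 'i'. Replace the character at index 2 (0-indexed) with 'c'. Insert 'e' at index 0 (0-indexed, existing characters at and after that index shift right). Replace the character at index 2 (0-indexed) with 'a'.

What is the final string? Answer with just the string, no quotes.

Applying each edit step by step:
Start: "fdi"
Op 1 (replace idx 0: 'f' -> 'h'): "fdi" -> "hdi"
Op 2 (replace idx 1: 'd' -> 'i'): "hdi" -> "hii"
Op 3 (replace idx 2: 'i' -> 'c'): "hii" -> "hic"
Op 4 (insert 'e' at idx 0): "hic" -> "ehic"
Op 5 (replace idx 2: 'i' -> 'a'): "ehic" -> "ehac"

Answer: ehac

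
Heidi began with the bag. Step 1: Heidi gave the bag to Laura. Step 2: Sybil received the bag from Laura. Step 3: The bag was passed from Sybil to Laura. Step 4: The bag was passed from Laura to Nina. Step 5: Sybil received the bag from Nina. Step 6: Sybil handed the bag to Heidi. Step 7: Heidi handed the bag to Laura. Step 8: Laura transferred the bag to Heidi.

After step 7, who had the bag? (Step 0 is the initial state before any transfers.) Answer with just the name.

Answer: Laura

Derivation:
Tracking the bag holder through step 7:
After step 0 (start): Heidi
After step 1: Laura
After step 2: Sybil
After step 3: Laura
After step 4: Nina
After step 5: Sybil
After step 6: Heidi
After step 7: Laura

At step 7, the holder is Laura.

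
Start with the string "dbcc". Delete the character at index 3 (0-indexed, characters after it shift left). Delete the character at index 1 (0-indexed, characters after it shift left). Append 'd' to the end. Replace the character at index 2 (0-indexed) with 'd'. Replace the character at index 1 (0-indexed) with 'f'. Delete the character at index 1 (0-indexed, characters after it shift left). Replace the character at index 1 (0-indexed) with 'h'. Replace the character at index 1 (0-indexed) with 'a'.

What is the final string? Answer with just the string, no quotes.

Applying each edit step by step:
Start: "dbcc"
Op 1 (delete idx 3 = 'c'): "dbcc" -> "dbc"
Op 2 (delete idx 1 = 'b'): "dbc" -> "dc"
Op 3 (append 'd'): "dc" -> "dcd"
Op 4 (replace idx 2: 'd' -> 'd'): "dcd" -> "dcd"
Op 5 (replace idx 1: 'c' -> 'f'): "dcd" -> "dfd"
Op 6 (delete idx 1 = 'f'): "dfd" -> "dd"
Op 7 (replace idx 1: 'd' -> 'h'): "dd" -> "dh"
Op 8 (replace idx 1: 'h' -> 'a'): "dh" -> "da"

Answer: da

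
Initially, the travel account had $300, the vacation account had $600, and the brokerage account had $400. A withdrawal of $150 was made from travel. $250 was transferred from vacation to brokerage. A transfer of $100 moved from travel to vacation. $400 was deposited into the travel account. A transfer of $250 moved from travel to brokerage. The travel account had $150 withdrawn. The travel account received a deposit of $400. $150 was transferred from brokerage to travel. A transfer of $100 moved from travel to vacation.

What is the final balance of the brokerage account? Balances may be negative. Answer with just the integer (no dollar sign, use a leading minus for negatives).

Tracking account balances step by step:
Start: travel=300, vacation=600, brokerage=400
Event 1 (withdraw 150 from travel): travel: 300 - 150 = 150. Balances: travel=150, vacation=600, brokerage=400
Event 2 (transfer 250 vacation -> brokerage): vacation: 600 - 250 = 350, brokerage: 400 + 250 = 650. Balances: travel=150, vacation=350, brokerage=650
Event 3 (transfer 100 travel -> vacation): travel: 150 - 100 = 50, vacation: 350 + 100 = 450. Balances: travel=50, vacation=450, brokerage=650
Event 4 (deposit 400 to travel): travel: 50 + 400 = 450. Balances: travel=450, vacation=450, brokerage=650
Event 5 (transfer 250 travel -> brokerage): travel: 450 - 250 = 200, brokerage: 650 + 250 = 900. Balances: travel=200, vacation=450, brokerage=900
Event 6 (withdraw 150 from travel): travel: 200 - 150 = 50. Balances: travel=50, vacation=450, brokerage=900
Event 7 (deposit 400 to travel): travel: 50 + 400 = 450. Balances: travel=450, vacation=450, brokerage=900
Event 8 (transfer 150 brokerage -> travel): brokerage: 900 - 150 = 750, travel: 450 + 150 = 600. Balances: travel=600, vacation=450, brokerage=750
Event 9 (transfer 100 travel -> vacation): travel: 600 - 100 = 500, vacation: 450 + 100 = 550. Balances: travel=500, vacation=550, brokerage=750

Final balance of brokerage: 750

Answer: 750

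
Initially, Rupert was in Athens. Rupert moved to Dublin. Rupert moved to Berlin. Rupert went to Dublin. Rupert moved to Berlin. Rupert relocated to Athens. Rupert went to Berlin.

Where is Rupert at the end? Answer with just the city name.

Tracking Rupert's location:
Start: Rupert is in Athens.
After move 1: Athens -> Dublin. Rupert is in Dublin.
After move 2: Dublin -> Berlin. Rupert is in Berlin.
After move 3: Berlin -> Dublin. Rupert is in Dublin.
After move 4: Dublin -> Berlin. Rupert is in Berlin.
After move 5: Berlin -> Athens. Rupert is in Athens.
After move 6: Athens -> Berlin. Rupert is in Berlin.

Answer: Berlin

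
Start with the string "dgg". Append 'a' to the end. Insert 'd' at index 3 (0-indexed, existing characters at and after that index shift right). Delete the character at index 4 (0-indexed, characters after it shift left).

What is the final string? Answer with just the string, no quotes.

Applying each edit step by step:
Start: "dgg"
Op 1 (append 'a'): "dgg" -> "dgga"
Op 2 (insert 'd' at idx 3): "dgga" -> "dggda"
Op 3 (delete idx 4 = 'a'): "dggda" -> "dggd"

Answer: dggd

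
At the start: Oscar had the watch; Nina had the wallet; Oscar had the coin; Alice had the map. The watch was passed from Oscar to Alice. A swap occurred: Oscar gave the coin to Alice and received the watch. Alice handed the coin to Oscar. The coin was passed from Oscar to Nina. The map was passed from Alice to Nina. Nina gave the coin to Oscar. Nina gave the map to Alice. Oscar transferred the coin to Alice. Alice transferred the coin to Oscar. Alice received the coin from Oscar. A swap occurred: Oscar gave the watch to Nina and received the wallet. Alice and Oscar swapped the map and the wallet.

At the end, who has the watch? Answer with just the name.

Tracking all object holders:
Start: watch:Oscar, wallet:Nina, coin:Oscar, map:Alice
Event 1 (give watch: Oscar -> Alice). State: watch:Alice, wallet:Nina, coin:Oscar, map:Alice
Event 2 (swap coin<->watch: now coin:Alice, watch:Oscar). State: watch:Oscar, wallet:Nina, coin:Alice, map:Alice
Event 3 (give coin: Alice -> Oscar). State: watch:Oscar, wallet:Nina, coin:Oscar, map:Alice
Event 4 (give coin: Oscar -> Nina). State: watch:Oscar, wallet:Nina, coin:Nina, map:Alice
Event 5 (give map: Alice -> Nina). State: watch:Oscar, wallet:Nina, coin:Nina, map:Nina
Event 6 (give coin: Nina -> Oscar). State: watch:Oscar, wallet:Nina, coin:Oscar, map:Nina
Event 7 (give map: Nina -> Alice). State: watch:Oscar, wallet:Nina, coin:Oscar, map:Alice
Event 8 (give coin: Oscar -> Alice). State: watch:Oscar, wallet:Nina, coin:Alice, map:Alice
Event 9 (give coin: Alice -> Oscar). State: watch:Oscar, wallet:Nina, coin:Oscar, map:Alice
Event 10 (give coin: Oscar -> Alice). State: watch:Oscar, wallet:Nina, coin:Alice, map:Alice
Event 11 (swap watch<->wallet: now watch:Nina, wallet:Oscar). State: watch:Nina, wallet:Oscar, coin:Alice, map:Alice
Event 12 (swap map<->wallet: now map:Oscar, wallet:Alice). State: watch:Nina, wallet:Alice, coin:Alice, map:Oscar

Final state: watch:Nina, wallet:Alice, coin:Alice, map:Oscar
The watch is held by Nina.

Answer: Nina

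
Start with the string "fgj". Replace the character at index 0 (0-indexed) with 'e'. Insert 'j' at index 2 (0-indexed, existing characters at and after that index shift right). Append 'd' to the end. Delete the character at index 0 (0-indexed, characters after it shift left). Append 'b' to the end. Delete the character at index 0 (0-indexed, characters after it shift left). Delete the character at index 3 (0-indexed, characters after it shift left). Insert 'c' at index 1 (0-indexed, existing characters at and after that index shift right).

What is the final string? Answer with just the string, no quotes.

Answer: jcjd

Derivation:
Applying each edit step by step:
Start: "fgj"
Op 1 (replace idx 0: 'f' -> 'e'): "fgj" -> "egj"
Op 2 (insert 'j' at idx 2): "egj" -> "egjj"
Op 3 (append 'd'): "egjj" -> "egjjd"
Op 4 (delete idx 0 = 'e'): "egjjd" -> "gjjd"
Op 5 (append 'b'): "gjjd" -> "gjjdb"
Op 6 (delete idx 0 = 'g'): "gjjdb" -> "jjdb"
Op 7 (delete idx 3 = 'b'): "jjdb" -> "jjd"
Op 8 (insert 'c' at idx 1): "jjd" -> "jcjd"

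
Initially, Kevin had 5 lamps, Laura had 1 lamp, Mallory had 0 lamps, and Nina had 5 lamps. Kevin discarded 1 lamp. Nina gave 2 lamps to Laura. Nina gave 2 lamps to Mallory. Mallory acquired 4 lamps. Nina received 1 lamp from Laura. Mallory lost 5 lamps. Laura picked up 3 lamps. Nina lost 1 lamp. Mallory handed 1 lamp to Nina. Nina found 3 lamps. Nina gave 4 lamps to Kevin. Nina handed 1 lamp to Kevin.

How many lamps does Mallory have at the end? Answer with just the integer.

Tracking counts step by step:
Start: Kevin=5, Laura=1, Mallory=0, Nina=5
Event 1 (Kevin -1): Kevin: 5 -> 4. State: Kevin=4, Laura=1, Mallory=0, Nina=5
Event 2 (Nina -> Laura, 2): Nina: 5 -> 3, Laura: 1 -> 3. State: Kevin=4, Laura=3, Mallory=0, Nina=3
Event 3 (Nina -> Mallory, 2): Nina: 3 -> 1, Mallory: 0 -> 2. State: Kevin=4, Laura=3, Mallory=2, Nina=1
Event 4 (Mallory +4): Mallory: 2 -> 6. State: Kevin=4, Laura=3, Mallory=6, Nina=1
Event 5 (Laura -> Nina, 1): Laura: 3 -> 2, Nina: 1 -> 2. State: Kevin=4, Laura=2, Mallory=6, Nina=2
Event 6 (Mallory -5): Mallory: 6 -> 1. State: Kevin=4, Laura=2, Mallory=1, Nina=2
Event 7 (Laura +3): Laura: 2 -> 5. State: Kevin=4, Laura=5, Mallory=1, Nina=2
Event 8 (Nina -1): Nina: 2 -> 1. State: Kevin=4, Laura=5, Mallory=1, Nina=1
Event 9 (Mallory -> Nina, 1): Mallory: 1 -> 0, Nina: 1 -> 2. State: Kevin=4, Laura=5, Mallory=0, Nina=2
Event 10 (Nina +3): Nina: 2 -> 5. State: Kevin=4, Laura=5, Mallory=0, Nina=5
Event 11 (Nina -> Kevin, 4): Nina: 5 -> 1, Kevin: 4 -> 8. State: Kevin=8, Laura=5, Mallory=0, Nina=1
Event 12 (Nina -> Kevin, 1): Nina: 1 -> 0, Kevin: 8 -> 9. State: Kevin=9, Laura=5, Mallory=0, Nina=0

Mallory's final count: 0

Answer: 0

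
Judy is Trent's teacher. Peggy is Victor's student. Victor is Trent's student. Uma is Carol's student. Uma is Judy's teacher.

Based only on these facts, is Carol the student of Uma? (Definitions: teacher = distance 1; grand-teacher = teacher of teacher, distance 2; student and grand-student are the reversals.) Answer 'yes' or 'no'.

Reconstructing the teacher chain from the given facts:
  Carol -> Uma -> Judy -> Trent -> Victor -> Peggy
(each arrow means 'teacher of the next')
Positions in the chain (0 = top):
  position of Carol: 0
  position of Uma: 1
  position of Judy: 2
  position of Trent: 3
  position of Victor: 4
  position of Peggy: 5

Carol is at position 0, Uma is at position 1; signed distance (j - i) = 1.
'student' requires j - i = -1. Actual distance is 1, so the relation does NOT hold.

Answer: no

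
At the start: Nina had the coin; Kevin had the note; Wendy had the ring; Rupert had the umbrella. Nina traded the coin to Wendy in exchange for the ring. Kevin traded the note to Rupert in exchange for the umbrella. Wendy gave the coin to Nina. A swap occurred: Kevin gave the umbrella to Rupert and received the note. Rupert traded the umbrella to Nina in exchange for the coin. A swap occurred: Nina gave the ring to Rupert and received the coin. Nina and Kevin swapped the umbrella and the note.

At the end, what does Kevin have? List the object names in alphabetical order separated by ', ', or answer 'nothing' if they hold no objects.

Tracking all object holders:
Start: coin:Nina, note:Kevin, ring:Wendy, umbrella:Rupert
Event 1 (swap coin<->ring: now coin:Wendy, ring:Nina). State: coin:Wendy, note:Kevin, ring:Nina, umbrella:Rupert
Event 2 (swap note<->umbrella: now note:Rupert, umbrella:Kevin). State: coin:Wendy, note:Rupert, ring:Nina, umbrella:Kevin
Event 3 (give coin: Wendy -> Nina). State: coin:Nina, note:Rupert, ring:Nina, umbrella:Kevin
Event 4 (swap umbrella<->note: now umbrella:Rupert, note:Kevin). State: coin:Nina, note:Kevin, ring:Nina, umbrella:Rupert
Event 5 (swap umbrella<->coin: now umbrella:Nina, coin:Rupert). State: coin:Rupert, note:Kevin, ring:Nina, umbrella:Nina
Event 6 (swap ring<->coin: now ring:Rupert, coin:Nina). State: coin:Nina, note:Kevin, ring:Rupert, umbrella:Nina
Event 7 (swap umbrella<->note: now umbrella:Kevin, note:Nina). State: coin:Nina, note:Nina, ring:Rupert, umbrella:Kevin

Final state: coin:Nina, note:Nina, ring:Rupert, umbrella:Kevin
Kevin holds: umbrella.

Answer: umbrella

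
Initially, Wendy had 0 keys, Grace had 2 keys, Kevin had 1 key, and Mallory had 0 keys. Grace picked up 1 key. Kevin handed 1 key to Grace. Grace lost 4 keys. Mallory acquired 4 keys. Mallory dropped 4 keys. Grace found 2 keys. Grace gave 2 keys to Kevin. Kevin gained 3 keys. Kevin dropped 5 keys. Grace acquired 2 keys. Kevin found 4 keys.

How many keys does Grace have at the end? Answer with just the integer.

Tracking counts step by step:
Start: Wendy=0, Grace=2, Kevin=1, Mallory=0
Event 1 (Grace +1): Grace: 2 -> 3. State: Wendy=0, Grace=3, Kevin=1, Mallory=0
Event 2 (Kevin -> Grace, 1): Kevin: 1 -> 0, Grace: 3 -> 4. State: Wendy=0, Grace=4, Kevin=0, Mallory=0
Event 3 (Grace -4): Grace: 4 -> 0. State: Wendy=0, Grace=0, Kevin=0, Mallory=0
Event 4 (Mallory +4): Mallory: 0 -> 4. State: Wendy=0, Grace=0, Kevin=0, Mallory=4
Event 5 (Mallory -4): Mallory: 4 -> 0. State: Wendy=0, Grace=0, Kevin=0, Mallory=0
Event 6 (Grace +2): Grace: 0 -> 2. State: Wendy=0, Grace=2, Kevin=0, Mallory=0
Event 7 (Grace -> Kevin, 2): Grace: 2 -> 0, Kevin: 0 -> 2. State: Wendy=0, Grace=0, Kevin=2, Mallory=0
Event 8 (Kevin +3): Kevin: 2 -> 5. State: Wendy=0, Grace=0, Kevin=5, Mallory=0
Event 9 (Kevin -5): Kevin: 5 -> 0. State: Wendy=0, Grace=0, Kevin=0, Mallory=0
Event 10 (Grace +2): Grace: 0 -> 2. State: Wendy=0, Grace=2, Kevin=0, Mallory=0
Event 11 (Kevin +4): Kevin: 0 -> 4. State: Wendy=0, Grace=2, Kevin=4, Mallory=0

Grace's final count: 2

Answer: 2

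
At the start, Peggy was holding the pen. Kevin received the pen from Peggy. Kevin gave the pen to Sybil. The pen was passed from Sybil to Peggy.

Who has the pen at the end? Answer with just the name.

Answer: Peggy

Derivation:
Tracking the pen through each event:
Start: Peggy has the pen.
After event 1: Kevin has the pen.
After event 2: Sybil has the pen.
After event 3: Peggy has the pen.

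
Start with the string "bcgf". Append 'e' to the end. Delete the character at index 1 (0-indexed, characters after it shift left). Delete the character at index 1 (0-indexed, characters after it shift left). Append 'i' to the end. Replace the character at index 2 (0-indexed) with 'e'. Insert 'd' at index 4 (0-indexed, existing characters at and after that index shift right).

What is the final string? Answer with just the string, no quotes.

Answer: bfeid

Derivation:
Applying each edit step by step:
Start: "bcgf"
Op 1 (append 'e'): "bcgf" -> "bcgfe"
Op 2 (delete idx 1 = 'c'): "bcgfe" -> "bgfe"
Op 3 (delete idx 1 = 'g'): "bgfe" -> "bfe"
Op 4 (append 'i'): "bfe" -> "bfei"
Op 5 (replace idx 2: 'e' -> 'e'): "bfei" -> "bfei"
Op 6 (insert 'd' at idx 4): "bfei" -> "bfeid"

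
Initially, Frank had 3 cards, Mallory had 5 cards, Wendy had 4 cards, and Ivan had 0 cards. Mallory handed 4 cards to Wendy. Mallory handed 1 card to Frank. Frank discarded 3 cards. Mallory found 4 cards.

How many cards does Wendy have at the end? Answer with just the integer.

Tracking counts step by step:
Start: Frank=3, Mallory=5, Wendy=4, Ivan=0
Event 1 (Mallory -> Wendy, 4): Mallory: 5 -> 1, Wendy: 4 -> 8. State: Frank=3, Mallory=1, Wendy=8, Ivan=0
Event 2 (Mallory -> Frank, 1): Mallory: 1 -> 0, Frank: 3 -> 4. State: Frank=4, Mallory=0, Wendy=8, Ivan=0
Event 3 (Frank -3): Frank: 4 -> 1. State: Frank=1, Mallory=0, Wendy=8, Ivan=0
Event 4 (Mallory +4): Mallory: 0 -> 4. State: Frank=1, Mallory=4, Wendy=8, Ivan=0

Wendy's final count: 8

Answer: 8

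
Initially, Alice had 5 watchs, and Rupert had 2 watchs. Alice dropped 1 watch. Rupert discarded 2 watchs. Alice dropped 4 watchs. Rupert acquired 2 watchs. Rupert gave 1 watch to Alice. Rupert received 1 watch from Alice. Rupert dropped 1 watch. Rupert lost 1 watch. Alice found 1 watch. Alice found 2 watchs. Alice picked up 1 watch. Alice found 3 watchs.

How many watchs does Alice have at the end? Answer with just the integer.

Tracking counts step by step:
Start: Alice=5, Rupert=2
Event 1 (Alice -1): Alice: 5 -> 4. State: Alice=4, Rupert=2
Event 2 (Rupert -2): Rupert: 2 -> 0. State: Alice=4, Rupert=0
Event 3 (Alice -4): Alice: 4 -> 0. State: Alice=0, Rupert=0
Event 4 (Rupert +2): Rupert: 0 -> 2. State: Alice=0, Rupert=2
Event 5 (Rupert -> Alice, 1): Rupert: 2 -> 1, Alice: 0 -> 1. State: Alice=1, Rupert=1
Event 6 (Alice -> Rupert, 1): Alice: 1 -> 0, Rupert: 1 -> 2. State: Alice=0, Rupert=2
Event 7 (Rupert -1): Rupert: 2 -> 1. State: Alice=0, Rupert=1
Event 8 (Rupert -1): Rupert: 1 -> 0. State: Alice=0, Rupert=0
Event 9 (Alice +1): Alice: 0 -> 1. State: Alice=1, Rupert=0
Event 10 (Alice +2): Alice: 1 -> 3. State: Alice=3, Rupert=0
Event 11 (Alice +1): Alice: 3 -> 4. State: Alice=4, Rupert=0
Event 12 (Alice +3): Alice: 4 -> 7. State: Alice=7, Rupert=0

Alice's final count: 7

Answer: 7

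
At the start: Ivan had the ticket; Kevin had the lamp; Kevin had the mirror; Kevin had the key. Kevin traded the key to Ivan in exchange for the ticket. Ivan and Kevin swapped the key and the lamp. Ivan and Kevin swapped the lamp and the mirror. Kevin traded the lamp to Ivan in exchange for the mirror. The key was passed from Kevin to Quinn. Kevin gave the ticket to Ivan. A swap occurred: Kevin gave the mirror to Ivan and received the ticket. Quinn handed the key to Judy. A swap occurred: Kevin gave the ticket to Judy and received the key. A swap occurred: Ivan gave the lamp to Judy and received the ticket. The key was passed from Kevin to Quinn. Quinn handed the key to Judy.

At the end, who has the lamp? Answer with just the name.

Answer: Judy

Derivation:
Tracking all object holders:
Start: ticket:Ivan, lamp:Kevin, mirror:Kevin, key:Kevin
Event 1 (swap key<->ticket: now key:Ivan, ticket:Kevin). State: ticket:Kevin, lamp:Kevin, mirror:Kevin, key:Ivan
Event 2 (swap key<->lamp: now key:Kevin, lamp:Ivan). State: ticket:Kevin, lamp:Ivan, mirror:Kevin, key:Kevin
Event 3 (swap lamp<->mirror: now lamp:Kevin, mirror:Ivan). State: ticket:Kevin, lamp:Kevin, mirror:Ivan, key:Kevin
Event 4 (swap lamp<->mirror: now lamp:Ivan, mirror:Kevin). State: ticket:Kevin, lamp:Ivan, mirror:Kevin, key:Kevin
Event 5 (give key: Kevin -> Quinn). State: ticket:Kevin, lamp:Ivan, mirror:Kevin, key:Quinn
Event 6 (give ticket: Kevin -> Ivan). State: ticket:Ivan, lamp:Ivan, mirror:Kevin, key:Quinn
Event 7 (swap mirror<->ticket: now mirror:Ivan, ticket:Kevin). State: ticket:Kevin, lamp:Ivan, mirror:Ivan, key:Quinn
Event 8 (give key: Quinn -> Judy). State: ticket:Kevin, lamp:Ivan, mirror:Ivan, key:Judy
Event 9 (swap ticket<->key: now ticket:Judy, key:Kevin). State: ticket:Judy, lamp:Ivan, mirror:Ivan, key:Kevin
Event 10 (swap lamp<->ticket: now lamp:Judy, ticket:Ivan). State: ticket:Ivan, lamp:Judy, mirror:Ivan, key:Kevin
Event 11 (give key: Kevin -> Quinn). State: ticket:Ivan, lamp:Judy, mirror:Ivan, key:Quinn
Event 12 (give key: Quinn -> Judy). State: ticket:Ivan, lamp:Judy, mirror:Ivan, key:Judy

Final state: ticket:Ivan, lamp:Judy, mirror:Ivan, key:Judy
The lamp is held by Judy.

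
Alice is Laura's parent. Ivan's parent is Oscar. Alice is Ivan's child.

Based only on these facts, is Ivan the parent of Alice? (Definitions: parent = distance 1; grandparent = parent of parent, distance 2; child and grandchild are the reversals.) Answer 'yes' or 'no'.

Reconstructing the parent chain from the given facts:
  Oscar -> Ivan -> Alice -> Laura
(each arrow means 'parent of the next')
Positions in the chain (0 = top):
  position of Oscar: 0
  position of Ivan: 1
  position of Alice: 2
  position of Laura: 3

Ivan is at position 1, Alice is at position 2; signed distance (j - i) = 1.
'parent' requires j - i = 1. Actual distance is 1, so the relation HOLDS.

Answer: yes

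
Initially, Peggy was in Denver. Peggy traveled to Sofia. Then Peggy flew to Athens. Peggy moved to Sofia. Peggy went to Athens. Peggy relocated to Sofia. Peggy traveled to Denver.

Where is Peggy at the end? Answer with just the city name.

Tracking Peggy's location:
Start: Peggy is in Denver.
After move 1: Denver -> Sofia. Peggy is in Sofia.
After move 2: Sofia -> Athens. Peggy is in Athens.
After move 3: Athens -> Sofia. Peggy is in Sofia.
After move 4: Sofia -> Athens. Peggy is in Athens.
After move 5: Athens -> Sofia. Peggy is in Sofia.
After move 6: Sofia -> Denver. Peggy is in Denver.

Answer: Denver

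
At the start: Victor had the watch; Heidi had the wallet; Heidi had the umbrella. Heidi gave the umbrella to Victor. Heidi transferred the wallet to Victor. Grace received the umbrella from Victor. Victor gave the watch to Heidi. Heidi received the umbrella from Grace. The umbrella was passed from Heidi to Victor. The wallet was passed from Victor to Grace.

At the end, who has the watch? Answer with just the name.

Answer: Heidi

Derivation:
Tracking all object holders:
Start: watch:Victor, wallet:Heidi, umbrella:Heidi
Event 1 (give umbrella: Heidi -> Victor). State: watch:Victor, wallet:Heidi, umbrella:Victor
Event 2 (give wallet: Heidi -> Victor). State: watch:Victor, wallet:Victor, umbrella:Victor
Event 3 (give umbrella: Victor -> Grace). State: watch:Victor, wallet:Victor, umbrella:Grace
Event 4 (give watch: Victor -> Heidi). State: watch:Heidi, wallet:Victor, umbrella:Grace
Event 5 (give umbrella: Grace -> Heidi). State: watch:Heidi, wallet:Victor, umbrella:Heidi
Event 6 (give umbrella: Heidi -> Victor). State: watch:Heidi, wallet:Victor, umbrella:Victor
Event 7 (give wallet: Victor -> Grace). State: watch:Heidi, wallet:Grace, umbrella:Victor

Final state: watch:Heidi, wallet:Grace, umbrella:Victor
The watch is held by Heidi.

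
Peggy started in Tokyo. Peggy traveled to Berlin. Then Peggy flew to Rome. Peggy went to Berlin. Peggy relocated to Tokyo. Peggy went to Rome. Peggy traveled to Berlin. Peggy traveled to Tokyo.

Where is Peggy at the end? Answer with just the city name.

Tracking Peggy's location:
Start: Peggy is in Tokyo.
After move 1: Tokyo -> Berlin. Peggy is in Berlin.
After move 2: Berlin -> Rome. Peggy is in Rome.
After move 3: Rome -> Berlin. Peggy is in Berlin.
After move 4: Berlin -> Tokyo. Peggy is in Tokyo.
After move 5: Tokyo -> Rome. Peggy is in Rome.
After move 6: Rome -> Berlin. Peggy is in Berlin.
After move 7: Berlin -> Tokyo. Peggy is in Tokyo.

Answer: Tokyo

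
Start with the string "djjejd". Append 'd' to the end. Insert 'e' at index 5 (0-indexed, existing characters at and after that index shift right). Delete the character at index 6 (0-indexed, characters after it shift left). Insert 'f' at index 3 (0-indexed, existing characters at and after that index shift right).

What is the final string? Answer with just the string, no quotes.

Applying each edit step by step:
Start: "djjejd"
Op 1 (append 'd'): "djjejd" -> "djjejdd"
Op 2 (insert 'e' at idx 5): "djjejdd" -> "djjejedd"
Op 3 (delete idx 6 = 'd'): "djjejedd" -> "djjejed"
Op 4 (insert 'f' at idx 3): "djjejed" -> "djjfejed"

Answer: djjfejed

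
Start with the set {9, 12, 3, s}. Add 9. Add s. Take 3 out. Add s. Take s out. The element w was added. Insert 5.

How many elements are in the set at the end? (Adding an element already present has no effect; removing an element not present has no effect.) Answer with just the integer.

Answer: 4

Derivation:
Tracking the set through each operation:
Start: {12, 3, 9, s}
Event 1 (add 9): already present, no change. Set: {12, 3, 9, s}
Event 2 (add s): already present, no change. Set: {12, 3, 9, s}
Event 3 (remove 3): removed. Set: {12, 9, s}
Event 4 (add s): already present, no change. Set: {12, 9, s}
Event 5 (remove s): removed. Set: {12, 9}
Event 6 (add w): added. Set: {12, 9, w}
Event 7 (add 5): added. Set: {12, 5, 9, w}

Final set: {12, 5, 9, w} (size 4)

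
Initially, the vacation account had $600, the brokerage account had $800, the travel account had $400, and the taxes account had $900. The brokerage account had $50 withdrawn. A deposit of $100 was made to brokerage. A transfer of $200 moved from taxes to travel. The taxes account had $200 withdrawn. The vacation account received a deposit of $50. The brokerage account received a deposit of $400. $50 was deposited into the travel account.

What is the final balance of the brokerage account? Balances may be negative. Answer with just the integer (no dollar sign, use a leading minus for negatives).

Tracking account balances step by step:
Start: vacation=600, brokerage=800, travel=400, taxes=900
Event 1 (withdraw 50 from brokerage): brokerage: 800 - 50 = 750. Balances: vacation=600, brokerage=750, travel=400, taxes=900
Event 2 (deposit 100 to brokerage): brokerage: 750 + 100 = 850. Balances: vacation=600, brokerage=850, travel=400, taxes=900
Event 3 (transfer 200 taxes -> travel): taxes: 900 - 200 = 700, travel: 400 + 200 = 600. Balances: vacation=600, brokerage=850, travel=600, taxes=700
Event 4 (withdraw 200 from taxes): taxes: 700 - 200 = 500. Balances: vacation=600, brokerage=850, travel=600, taxes=500
Event 5 (deposit 50 to vacation): vacation: 600 + 50 = 650. Balances: vacation=650, brokerage=850, travel=600, taxes=500
Event 6 (deposit 400 to brokerage): brokerage: 850 + 400 = 1250. Balances: vacation=650, brokerage=1250, travel=600, taxes=500
Event 7 (deposit 50 to travel): travel: 600 + 50 = 650. Balances: vacation=650, brokerage=1250, travel=650, taxes=500

Final balance of brokerage: 1250

Answer: 1250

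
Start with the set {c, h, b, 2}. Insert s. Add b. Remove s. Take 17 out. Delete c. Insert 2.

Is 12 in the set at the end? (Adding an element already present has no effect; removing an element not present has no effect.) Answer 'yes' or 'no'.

Answer: no

Derivation:
Tracking the set through each operation:
Start: {2, b, c, h}
Event 1 (add s): added. Set: {2, b, c, h, s}
Event 2 (add b): already present, no change. Set: {2, b, c, h, s}
Event 3 (remove s): removed. Set: {2, b, c, h}
Event 4 (remove 17): not present, no change. Set: {2, b, c, h}
Event 5 (remove c): removed. Set: {2, b, h}
Event 6 (add 2): already present, no change. Set: {2, b, h}

Final set: {2, b, h} (size 3)
12 is NOT in the final set.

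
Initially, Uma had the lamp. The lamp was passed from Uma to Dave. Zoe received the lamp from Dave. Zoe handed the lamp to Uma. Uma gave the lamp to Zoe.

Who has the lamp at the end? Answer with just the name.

Tracking the lamp through each event:
Start: Uma has the lamp.
After event 1: Dave has the lamp.
After event 2: Zoe has the lamp.
After event 3: Uma has the lamp.
After event 4: Zoe has the lamp.

Answer: Zoe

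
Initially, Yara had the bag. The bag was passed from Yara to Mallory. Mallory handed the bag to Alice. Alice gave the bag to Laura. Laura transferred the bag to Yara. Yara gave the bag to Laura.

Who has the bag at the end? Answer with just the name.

Tracking the bag through each event:
Start: Yara has the bag.
After event 1: Mallory has the bag.
After event 2: Alice has the bag.
After event 3: Laura has the bag.
After event 4: Yara has the bag.
After event 5: Laura has the bag.

Answer: Laura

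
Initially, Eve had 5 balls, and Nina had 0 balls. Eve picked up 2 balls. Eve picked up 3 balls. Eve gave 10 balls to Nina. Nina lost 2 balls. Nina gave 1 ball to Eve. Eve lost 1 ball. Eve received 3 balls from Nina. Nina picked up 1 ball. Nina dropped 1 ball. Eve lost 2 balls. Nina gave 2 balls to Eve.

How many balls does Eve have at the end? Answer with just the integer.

Tracking counts step by step:
Start: Eve=5, Nina=0
Event 1 (Eve +2): Eve: 5 -> 7. State: Eve=7, Nina=0
Event 2 (Eve +3): Eve: 7 -> 10. State: Eve=10, Nina=0
Event 3 (Eve -> Nina, 10): Eve: 10 -> 0, Nina: 0 -> 10. State: Eve=0, Nina=10
Event 4 (Nina -2): Nina: 10 -> 8. State: Eve=0, Nina=8
Event 5 (Nina -> Eve, 1): Nina: 8 -> 7, Eve: 0 -> 1. State: Eve=1, Nina=7
Event 6 (Eve -1): Eve: 1 -> 0. State: Eve=0, Nina=7
Event 7 (Nina -> Eve, 3): Nina: 7 -> 4, Eve: 0 -> 3. State: Eve=3, Nina=4
Event 8 (Nina +1): Nina: 4 -> 5. State: Eve=3, Nina=5
Event 9 (Nina -1): Nina: 5 -> 4. State: Eve=3, Nina=4
Event 10 (Eve -2): Eve: 3 -> 1. State: Eve=1, Nina=4
Event 11 (Nina -> Eve, 2): Nina: 4 -> 2, Eve: 1 -> 3. State: Eve=3, Nina=2

Eve's final count: 3

Answer: 3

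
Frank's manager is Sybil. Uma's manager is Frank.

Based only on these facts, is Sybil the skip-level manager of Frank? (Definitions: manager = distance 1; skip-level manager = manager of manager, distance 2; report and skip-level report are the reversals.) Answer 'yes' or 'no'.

Answer: no

Derivation:
Reconstructing the manager chain from the given facts:
  Sybil -> Frank -> Uma
(each arrow means 'manager of the next')
Positions in the chain (0 = top):
  position of Sybil: 0
  position of Frank: 1
  position of Uma: 2

Sybil is at position 0, Frank is at position 1; signed distance (j - i) = 1.
'skip-level manager' requires j - i = 2. Actual distance is 1, so the relation does NOT hold.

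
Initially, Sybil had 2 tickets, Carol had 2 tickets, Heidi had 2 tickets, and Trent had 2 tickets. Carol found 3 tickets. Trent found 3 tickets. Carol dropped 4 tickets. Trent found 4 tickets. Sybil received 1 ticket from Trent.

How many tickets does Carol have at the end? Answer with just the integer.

Tracking counts step by step:
Start: Sybil=2, Carol=2, Heidi=2, Trent=2
Event 1 (Carol +3): Carol: 2 -> 5. State: Sybil=2, Carol=5, Heidi=2, Trent=2
Event 2 (Trent +3): Trent: 2 -> 5. State: Sybil=2, Carol=5, Heidi=2, Trent=5
Event 3 (Carol -4): Carol: 5 -> 1. State: Sybil=2, Carol=1, Heidi=2, Trent=5
Event 4 (Trent +4): Trent: 5 -> 9. State: Sybil=2, Carol=1, Heidi=2, Trent=9
Event 5 (Trent -> Sybil, 1): Trent: 9 -> 8, Sybil: 2 -> 3. State: Sybil=3, Carol=1, Heidi=2, Trent=8

Carol's final count: 1

Answer: 1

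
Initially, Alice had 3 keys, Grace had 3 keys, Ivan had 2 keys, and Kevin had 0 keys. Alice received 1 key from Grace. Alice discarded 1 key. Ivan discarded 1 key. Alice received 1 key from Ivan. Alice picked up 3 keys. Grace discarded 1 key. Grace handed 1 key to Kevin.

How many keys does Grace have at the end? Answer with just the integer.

Tracking counts step by step:
Start: Alice=3, Grace=3, Ivan=2, Kevin=0
Event 1 (Grace -> Alice, 1): Grace: 3 -> 2, Alice: 3 -> 4. State: Alice=4, Grace=2, Ivan=2, Kevin=0
Event 2 (Alice -1): Alice: 4 -> 3. State: Alice=3, Grace=2, Ivan=2, Kevin=0
Event 3 (Ivan -1): Ivan: 2 -> 1. State: Alice=3, Grace=2, Ivan=1, Kevin=0
Event 4 (Ivan -> Alice, 1): Ivan: 1 -> 0, Alice: 3 -> 4. State: Alice=4, Grace=2, Ivan=0, Kevin=0
Event 5 (Alice +3): Alice: 4 -> 7. State: Alice=7, Grace=2, Ivan=0, Kevin=0
Event 6 (Grace -1): Grace: 2 -> 1. State: Alice=7, Grace=1, Ivan=0, Kevin=0
Event 7 (Grace -> Kevin, 1): Grace: 1 -> 0, Kevin: 0 -> 1. State: Alice=7, Grace=0, Ivan=0, Kevin=1

Grace's final count: 0

Answer: 0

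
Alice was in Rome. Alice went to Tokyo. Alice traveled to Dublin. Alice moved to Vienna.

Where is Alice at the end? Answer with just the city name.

Answer: Vienna

Derivation:
Tracking Alice's location:
Start: Alice is in Rome.
After move 1: Rome -> Tokyo. Alice is in Tokyo.
After move 2: Tokyo -> Dublin. Alice is in Dublin.
After move 3: Dublin -> Vienna. Alice is in Vienna.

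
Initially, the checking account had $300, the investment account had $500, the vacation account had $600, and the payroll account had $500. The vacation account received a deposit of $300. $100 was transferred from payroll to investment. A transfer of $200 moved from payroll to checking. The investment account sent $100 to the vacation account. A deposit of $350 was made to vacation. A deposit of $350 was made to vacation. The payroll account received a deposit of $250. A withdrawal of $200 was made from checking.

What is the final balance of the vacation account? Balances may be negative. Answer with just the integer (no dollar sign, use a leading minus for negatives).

Answer: 1700

Derivation:
Tracking account balances step by step:
Start: checking=300, investment=500, vacation=600, payroll=500
Event 1 (deposit 300 to vacation): vacation: 600 + 300 = 900. Balances: checking=300, investment=500, vacation=900, payroll=500
Event 2 (transfer 100 payroll -> investment): payroll: 500 - 100 = 400, investment: 500 + 100 = 600. Balances: checking=300, investment=600, vacation=900, payroll=400
Event 3 (transfer 200 payroll -> checking): payroll: 400 - 200 = 200, checking: 300 + 200 = 500. Balances: checking=500, investment=600, vacation=900, payroll=200
Event 4 (transfer 100 investment -> vacation): investment: 600 - 100 = 500, vacation: 900 + 100 = 1000. Balances: checking=500, investment=500, vacation=1000, payroll=200
Event 5 (deposit 350 to vacation): vacation: 1000 + 350 = 1350. Balances: checking=500, investment=500, vacation=1350, payroll=200
Event 6 (deposit 350 to vacation): vacation: 1350 + 350 = 1700. Balances: checking=500, investment=500, vacation=1700, payroll=200
Event 7 (deposit 250 to payroll): payroll: 200 + 250 = 450. Balances: checking=500, investment=500, vacation=1700, payroll=450
Event 8 (withdraw 200 from checking): checking: 500 - 200 = 300. Balances: checking=300, investment=500, vacation=1700, payroll=450

Final balance of vacation: 1700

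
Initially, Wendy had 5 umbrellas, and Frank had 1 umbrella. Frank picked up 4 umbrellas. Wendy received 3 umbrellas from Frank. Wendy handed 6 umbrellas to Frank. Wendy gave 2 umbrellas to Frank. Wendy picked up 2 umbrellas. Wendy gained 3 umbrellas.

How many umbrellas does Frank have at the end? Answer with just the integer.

Tracking counts step by step:
Start: Wendy=5, Frank=1
Event 1 (Frank +4): Frank: 1 -> 5. State: Wendy=5, Frank=5
Event 2 (Frank -> Wendy, 3): Frank: 5 -> 2, Wendy: 5 -> 8. State: Wendy=8, Frank=2
Event 3 (Wendy -> Frank, 6): Wendy: 8 -> 2, Frank: 2 -> 8. State: Wendy=2, Frank=8
Event 4 (Wendy -> Frank, 2): Wendy: 2 -> 0, Frank: 8 -> 10. State: Wendy=0, Frank=10
Event 5 (Wendy +2): Wendy: 0 -> 2. State: Wendy=2, Frank=10
Event 6 (Wendy +3): Wendy: 2 -> 5. State: Wendy=5, Frank=10

Frank's final count: 10

Answer: 10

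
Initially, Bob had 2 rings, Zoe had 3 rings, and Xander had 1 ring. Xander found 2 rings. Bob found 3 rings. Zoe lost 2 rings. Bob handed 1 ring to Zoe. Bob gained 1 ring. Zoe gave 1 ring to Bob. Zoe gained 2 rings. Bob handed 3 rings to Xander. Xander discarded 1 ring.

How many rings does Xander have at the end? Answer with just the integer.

Answer: 5

Derivation:
Tracking counts step by step:
Start: Bob=2, Zoe=3, Xander=1
Event 1 (Xander +2): Xander: 1 -> 3. State: Bob=2, Zoe=3, Xander=3
Event 2 (Bob +3): Bob: 2 -> 5. State: Bob=5, Zoe=3, Xander=3
Event 3 (Zoe -2): Zoe: 3 -> 1. State: Bob=5, Zoe=1, Xander=3
Event 4 (Bob -> Zoe, 1): Bob: 5 -> 4, Zoe: 1 -> 2. State: Bob=4, Zoe=2, Xander=3
Event 5 (Bob +1): Bob: 4 -> 5. State: Bob=5, Zoe=2, Xander=3
Event 6 (Zoe -> Bob, 1): Zoe: 2 -> 1, Bob: 5 -> 6. State: Bob=6, Zoe=1, Xander=3
Event 7 (Zoe +2): Zoe: 1 -> 3. State: Bob=6, Zoe=3, Xander=3
Event 8 (Bob -> Xander, 3): Bob: 6 -> 3, Xander: 3 -> 6. State: Bob=3, Zoe=3, Xander=6
Event 9 (Xander -1): Xander: 6 -> 5. State: Bob=3, Zoe=3, Xander=5

Xander's final count: 5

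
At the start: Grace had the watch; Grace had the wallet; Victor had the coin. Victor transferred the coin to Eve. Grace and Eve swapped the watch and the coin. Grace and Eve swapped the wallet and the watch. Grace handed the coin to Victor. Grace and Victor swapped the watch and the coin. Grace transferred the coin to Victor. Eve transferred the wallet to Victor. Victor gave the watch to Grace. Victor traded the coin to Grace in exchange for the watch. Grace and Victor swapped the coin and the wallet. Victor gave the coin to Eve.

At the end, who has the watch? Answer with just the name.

Tracking all object holders:
Start: watch:Grace, wallet:Grace, coin:Victor
Event 1 (give coin: Victor -> Eve). State: watch:Grace, wallet:Grace, coin:Eve
Event 2 (swap watch<->coin: now watch:Eve, coin:Grace). State: watch:Eve, wallet:Grace, coin:Grace
Event 3 (swap wallet<->watch: now wallet:Eve, watch:Grace). State: watch:Grace, wallet:Eve, coin:Grace
Event 4 (give coin: Grace -> Victor). State: watch:Grace, wallet:Eve, coin:Victor
Event 5 (swap watch<->coin: now watch:Victor, coin:Grace). State: watch:Victor, wallet:Eve, coin:Grace
Event 6 (give coin: Grace -> Victor). State: watch:Victor, wallet:Eve, coin:Victor
Event 7 (give wallet: Eve -> Victor). State: watch:Victor, wallet:Victor, coin:Victor
Event 8 (give watch: Victor -> Grace). State: watch:Grace, wallet:Victor, coin:Victor
Event 9 (swap coin<->watch: now coin:Grace, watch:Victor). State: watch:Victor, wallet:Victor, coin:Grace
Event 10 (swap coin<->wallet: now coin:Victor, wallet:Grace). State: watch:Victor, wallet:Grace, coin:Victor
Event 11 (give coin: Victor -> Eve). State: watch:Victor, wallet:Grace, coin:Eve

Final state: watch:Victor, wallet:Grace, coin:Eve
The watch is held by Victor.

Answer: Victor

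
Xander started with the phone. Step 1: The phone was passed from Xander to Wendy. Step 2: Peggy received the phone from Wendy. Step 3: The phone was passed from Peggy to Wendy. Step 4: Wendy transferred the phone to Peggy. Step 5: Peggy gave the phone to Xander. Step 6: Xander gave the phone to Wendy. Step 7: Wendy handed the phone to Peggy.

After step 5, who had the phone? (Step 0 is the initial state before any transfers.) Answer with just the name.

Tracking the phone holder through step 5:
After step 0 (start): Xander
After step 1: Wendy
After step 2: Peggy
After step 3: Wendy
After step 4: Peggy
After step 5: Xander

At step 5, the holder is Xander.

Answer: Xander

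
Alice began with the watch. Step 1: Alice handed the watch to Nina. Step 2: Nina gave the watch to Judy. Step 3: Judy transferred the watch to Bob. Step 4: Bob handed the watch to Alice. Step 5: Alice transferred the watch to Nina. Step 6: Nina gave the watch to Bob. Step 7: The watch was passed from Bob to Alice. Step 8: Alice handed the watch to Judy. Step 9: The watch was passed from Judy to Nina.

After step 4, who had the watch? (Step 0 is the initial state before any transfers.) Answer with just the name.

Answer: Alice

Derivation:
Tracking the watch holder through step 4:
After step 0 (start): Alice
After step 1: Nina
After step 2: Judy
After step 3: Bob
After step 4: Alice

At step 4, the holder is Alice.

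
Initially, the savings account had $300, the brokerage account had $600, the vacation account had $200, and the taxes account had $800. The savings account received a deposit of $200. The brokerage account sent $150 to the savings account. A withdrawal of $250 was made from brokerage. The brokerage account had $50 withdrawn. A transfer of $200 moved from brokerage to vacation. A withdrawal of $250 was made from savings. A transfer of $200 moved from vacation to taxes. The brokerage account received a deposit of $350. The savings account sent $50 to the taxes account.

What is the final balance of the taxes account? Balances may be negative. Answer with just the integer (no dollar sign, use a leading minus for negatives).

Answer: 1050

Derivation:
Tracking account balances step by step:
Start: savings=300, brokerage=600, vacation=200, taxes=800
Event 1 (deposit 200 to savings): savings: 300 + 200 = 500. Balances: savings=500, brokerage=600, vacation=200, taxes=800
Event 2 (transfer 150 brokerage -> savings): brokerage: 600 - 150 = 450, savings: 500 + 150 = 650. Balances: savings=650, brokerage=450, vacation=200, taxes=800
Event 3 (withdraw 250 from brokerage): brokerage: 450 - 250 = 200. Balances: savings=650, brokerage=200, vacation=200, taxes=800
Event 4 (withdraw 50 from brokerage): brokerage: 200 - 50 = 150. Balances: savings=650, brokerage=150, vacation=200, taxes=800
Event 5 (transfer 200 brokerage -> vacation): brokerage: 150 - 200 = -50, vacation: 200 + 200 = 400. Balances: savings=650, brokerage=-50, vacation=400, taxes=800
Event 6 (withdraw 250 from savings): savings: 650 - 250 = 400. Balances: savings=400, brokerage=-50, vacation=400, taxes=800
Event 7 (transfer 200 vacation -> taxes): vacation: 400 - 200 = 200, taxes: 800 + 200 = 1000. Balances: savings=400, brokerage=-50, vacation=200, taxes=1000
Event 8 (deposit 350 to brokerage): brokerage: -50 + 350 = 300. Balances: savings=400, brokerage=300, vacation=200, taxes=1000
Event 9 (transfer 50 savings -> taxes): savings: 400 - 50 = 350, taxes: 1000 + 50 = 1050. Balances: savings=350, brokerage=300, vacation=200, taxes=1050

Final balance of taxes: 1050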